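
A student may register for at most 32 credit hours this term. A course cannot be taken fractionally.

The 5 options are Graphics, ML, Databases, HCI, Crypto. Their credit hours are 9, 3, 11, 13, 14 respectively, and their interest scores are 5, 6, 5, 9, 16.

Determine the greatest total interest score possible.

31

Take ML, HCI, and Crypto: credit hours 3 + 13 + 14 = 30 ≤ 32, interest score 6 + 9 + 16 = 31.
No other feasible combination does better.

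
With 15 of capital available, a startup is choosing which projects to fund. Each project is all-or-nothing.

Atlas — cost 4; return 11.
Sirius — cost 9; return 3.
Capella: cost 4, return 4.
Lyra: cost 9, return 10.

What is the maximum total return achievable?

21

This is an integer program with binary decision variables.
Allowing fractional choices, the relaxed optimum would be about 23.0, but projects are indivisible.
Atlas + Lyra: cost 4 + 9 = 13 ≤ 15, return 11 + 10 = 21.
Atlas + Sirius: cost 4 + 9 = 13 ≤ 15, return 11 + 3 = 14.
Atlas + Capella: cost 4 + 4 = 8 ≤ 15, return 11 + 4 = 15.
Best is Atlas and Lyra with total return 21.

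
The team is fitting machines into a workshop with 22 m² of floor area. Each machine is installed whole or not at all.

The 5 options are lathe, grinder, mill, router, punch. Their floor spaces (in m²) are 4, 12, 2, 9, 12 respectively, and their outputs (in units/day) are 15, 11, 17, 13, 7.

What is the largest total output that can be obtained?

Treat it as a binary knapsack problem.
lathe + mill + router: floor space 4 + 2 + 9 = 15 ≤ 22, output 15 + 17 + 13 = 45.
lathe + grinder + mill: floor space 4 + 12 + 2 = 18 ≤ 22, output 15 + 11 + 17 = 43.
Best is lathe, mill, and router with total output 45.

45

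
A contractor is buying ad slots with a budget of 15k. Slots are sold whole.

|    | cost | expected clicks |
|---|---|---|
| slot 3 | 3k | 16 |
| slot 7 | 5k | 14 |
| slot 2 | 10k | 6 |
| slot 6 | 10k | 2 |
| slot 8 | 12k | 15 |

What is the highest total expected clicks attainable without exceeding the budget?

Allowing fractional choices, the relaxed optimum would be about 38.8, but ad slots are indivisible.
slot 3 + slot 8: cost 3 + 12 = 15 ≤ 15, expected clicks 16 + 15 = 31.
slot 3 + slot 7: cost 3 + 5 = 8 ≤ 15, expected clicks 16 + 14 = 30.
slot 3 + slot 2: cost 3 + 10 = 13 ≤ 15, expected clicks 16 + 6 = 22.
Best is slot 3 and slot 8 with total expected clicks 31.

31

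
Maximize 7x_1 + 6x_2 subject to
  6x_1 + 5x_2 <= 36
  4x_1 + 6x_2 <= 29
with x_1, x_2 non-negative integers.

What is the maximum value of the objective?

The continuous relaxation peaks at (4.44, 1.88) with value 42.31; rounding to a feasible lattice point costs some objective.
(x_1,x_2)=(6,0): 6·6+5·0=36≤36, 4·6+6·0=24≤29, objective 42.
(x_1,x_2)=(5,1): 6·5+5·1=35≤36, 4·5+6·1=26≤29, objective 41.
(x_1,x_2)=(4,2): 6·4+5·2=34≤36, 4·4+6·2=28≤29, objective 40.
Maximum is 42 at (x_1,x_2)=(6,0).

42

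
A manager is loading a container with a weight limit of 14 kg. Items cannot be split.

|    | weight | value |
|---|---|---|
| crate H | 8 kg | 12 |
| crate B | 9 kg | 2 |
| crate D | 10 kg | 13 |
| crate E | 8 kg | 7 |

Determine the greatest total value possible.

13

Take crate D: weight 10 ≤ 14, value 13.
No other feasible combination does better.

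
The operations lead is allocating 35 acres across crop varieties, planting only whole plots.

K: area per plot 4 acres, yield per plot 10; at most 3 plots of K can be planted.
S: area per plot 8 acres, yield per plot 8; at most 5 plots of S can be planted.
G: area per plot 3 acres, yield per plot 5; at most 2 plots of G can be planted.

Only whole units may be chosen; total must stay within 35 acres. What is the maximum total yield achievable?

56

Take 3×K, 2×S, and 2×G: area 34 ≤ 35, yield 3·10 + 2·8 + 2·5 = 56.
K has the best ratio (10/4) and is taken to its limit of 3; remaining capacity is filled optimally with the others.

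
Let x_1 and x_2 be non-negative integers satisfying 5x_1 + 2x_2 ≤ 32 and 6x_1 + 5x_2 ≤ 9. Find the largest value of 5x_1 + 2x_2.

(x_1,x_2)=(1,0) is feasible, giving 5.
(x_1,x_2)=(0,1) is feasible, giving 2.
The best lattice point is (1,0), giving 5.

5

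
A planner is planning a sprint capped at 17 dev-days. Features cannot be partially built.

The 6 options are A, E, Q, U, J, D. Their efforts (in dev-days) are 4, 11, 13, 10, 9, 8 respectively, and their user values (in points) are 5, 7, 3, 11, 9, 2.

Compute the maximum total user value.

This is a 0-1 knapsack instance.
Take A and U: effort 4 + 10 = 14 ≤ 17, user value 5 + 11 = 16.
No other feasible combination does better.

16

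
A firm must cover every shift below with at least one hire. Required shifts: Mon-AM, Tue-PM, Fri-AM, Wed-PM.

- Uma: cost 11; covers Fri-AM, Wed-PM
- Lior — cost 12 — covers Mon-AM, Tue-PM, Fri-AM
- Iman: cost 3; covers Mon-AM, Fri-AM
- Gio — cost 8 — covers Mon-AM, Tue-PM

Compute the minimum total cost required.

19

This is an integer covering problem.
The greedy cost-per-new-shift heuristic would pick Iman, Gio, and Uma for 22, but a cheaper cover exists.
Choose Uma and Gio: together they cover Mon-AM, Tue-PM, Fri-AM, Wed-PM — every shift.
Total cost: 11 + 8 = 19.
No cover costs less than 19.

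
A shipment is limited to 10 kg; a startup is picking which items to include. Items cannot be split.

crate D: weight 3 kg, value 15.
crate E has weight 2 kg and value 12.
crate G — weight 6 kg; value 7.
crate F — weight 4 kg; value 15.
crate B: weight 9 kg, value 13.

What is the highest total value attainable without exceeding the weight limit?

42

Allowing fractional choices, the relaxed optimum would be about 43.4, but items are indivisible.
crate D + crate E + crate F: weight 3 + 2 + 4 = 9 ≤ 10, value 15 + 12 + 15 = 42.
crate D + crate E: weight 3 + 2 = 5 ≤ 10, value 15 + 12 = 27.
crate D + crate F: weight 3 + 4 = 7 ≤ 10, value 15 + 15 = 30.
Best is crate D, crate E, and crate F with total value 42.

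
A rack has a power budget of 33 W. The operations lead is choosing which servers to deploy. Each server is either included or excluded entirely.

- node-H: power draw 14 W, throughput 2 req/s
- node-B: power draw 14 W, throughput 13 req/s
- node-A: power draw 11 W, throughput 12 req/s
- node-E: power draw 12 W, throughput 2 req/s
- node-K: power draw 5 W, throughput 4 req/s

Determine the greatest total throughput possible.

29

This is an integer program with binary decision variables.
Allowing fractional choices, the relaxed optimum would be about 29.5, but servers are indivisible.
node-B + node-A: power draw 14 + 11 = 25 ≤ 33, throughput 13 + 12 = 25.
node-B + node-A + node-K: power draw 14 + 11 + 5 = 30 ≤ 33, throughput 13 + 12 + 4 = 29.
node-B + node-E + node-K: power draw 14 + 12 + 5 = 31 ≤ 33, throughput 13 + 2 + 4 = 19.
Best is node-B, node-A, and node-K with total throughput 29.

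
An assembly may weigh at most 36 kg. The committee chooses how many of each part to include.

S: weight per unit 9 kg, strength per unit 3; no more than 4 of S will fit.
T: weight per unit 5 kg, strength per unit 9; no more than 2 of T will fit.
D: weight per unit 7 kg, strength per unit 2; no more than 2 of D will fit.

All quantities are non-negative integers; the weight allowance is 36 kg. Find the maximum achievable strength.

T has the best ratio (9/5); taking only T gives at most 2×9 = 18 (stopped by the supply cap of 2).
Mixing does better — 2×S, 2×T, and 1×D: weight 35 ≤ 36, strength 2·3 + 2·9 + 1·2 = 26.

26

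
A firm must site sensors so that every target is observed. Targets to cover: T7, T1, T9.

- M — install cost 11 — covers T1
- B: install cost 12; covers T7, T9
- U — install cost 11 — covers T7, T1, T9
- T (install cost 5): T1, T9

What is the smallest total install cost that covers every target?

This is an integer covering problem.
The greedy cost-per-new-target heuristic would pick T and U for 16, but a cheaper cover exists.
U alone covers T7, T1, T9 — every target.
Total install cost: 11.
No cover costs less than 11.

11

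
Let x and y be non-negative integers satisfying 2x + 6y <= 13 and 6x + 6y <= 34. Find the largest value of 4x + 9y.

21

(x,y)=(3,1): 2·3+6·1=12≤13, 6·3+6·1=24≤34, objective 21.
(x,y)=(5,0): 2·5+6·0=10≤13, 6·5+6·0=30≤34, objective 20.
The best lattice point is (3,1), giving 21.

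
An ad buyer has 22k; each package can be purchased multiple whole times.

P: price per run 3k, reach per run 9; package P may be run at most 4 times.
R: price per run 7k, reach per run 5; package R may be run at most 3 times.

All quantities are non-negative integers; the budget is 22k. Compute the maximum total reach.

41

Take 4×P and 1×R: price 19 ≤ 22, reach 4·9 + 1·5 = 41.
P has the best ratio (9/3) and is taken to its limit of 4; remaining capacity is filled optimally with the others.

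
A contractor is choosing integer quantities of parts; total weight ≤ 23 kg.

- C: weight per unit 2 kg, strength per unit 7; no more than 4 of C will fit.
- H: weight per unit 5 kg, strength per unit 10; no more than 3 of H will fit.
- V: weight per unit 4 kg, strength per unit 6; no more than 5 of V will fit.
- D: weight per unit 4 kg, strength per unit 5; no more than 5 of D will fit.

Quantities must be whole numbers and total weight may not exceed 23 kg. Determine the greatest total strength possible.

58

C has the best ratio (7/2); taking only C gives at most 4×7 = 28 (stopped by the supply cap of 4).
Mixing does better — 4×C and 3×H: weight 23 ≤ 23, strength 4·7 + 3·10 = 58.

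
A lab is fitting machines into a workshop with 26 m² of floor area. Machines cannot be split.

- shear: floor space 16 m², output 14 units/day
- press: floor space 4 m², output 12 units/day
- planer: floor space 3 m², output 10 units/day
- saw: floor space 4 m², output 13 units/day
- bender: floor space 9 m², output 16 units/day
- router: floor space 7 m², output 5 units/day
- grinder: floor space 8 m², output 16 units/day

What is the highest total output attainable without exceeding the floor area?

57

This is a 0-1 knapsack instance.
Allowing fractional choices, the relaxed optimum would be about 63.4, but machines are indivisible.
press + saw + bender + grinder: floor space 4 + 4 + 9 + 8 = 25 ≤ 26, output 12 + 13 + 16 + 16 = 57.
press + planer + saw + router + grinder: floor space 4 + 3 + 4 + 7 + 8 = 26 ≤ 26, output 12 + 10 + 13 + 5 + 16 = 56.
Best is press, saw, bender, and grinder with total output 57.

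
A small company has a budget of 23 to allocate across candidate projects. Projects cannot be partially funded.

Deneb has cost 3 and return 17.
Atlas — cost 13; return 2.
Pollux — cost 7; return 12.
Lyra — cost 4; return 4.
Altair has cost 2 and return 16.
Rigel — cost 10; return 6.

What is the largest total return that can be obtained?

Take Deneb, Pollux, Altair, and Rigel: cost 3 + 7 + 2 + 10 = 22 ≤ 23, return 17 + 12 + 16 + 6 = 51.
No other feasible combination does better.

51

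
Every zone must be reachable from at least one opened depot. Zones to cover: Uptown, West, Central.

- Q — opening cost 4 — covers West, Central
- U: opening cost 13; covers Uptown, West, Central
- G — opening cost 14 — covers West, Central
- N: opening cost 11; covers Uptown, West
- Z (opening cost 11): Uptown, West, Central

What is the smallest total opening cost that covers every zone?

This is an integer covering problem.
The greedy cost-per-new-zone heuristic would pick Q and N for 15, but a cheaper cover exists.
Z alone covers Uptown, West, Central — every zone.
Total opening cost: 11.
No cover costs less than 11.

11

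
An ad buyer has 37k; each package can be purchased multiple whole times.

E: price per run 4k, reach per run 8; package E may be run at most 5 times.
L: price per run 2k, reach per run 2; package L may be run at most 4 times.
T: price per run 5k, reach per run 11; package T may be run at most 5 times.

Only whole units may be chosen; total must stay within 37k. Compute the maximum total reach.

This is a bounded integer knapsack.
Take 3×E and 5×T: price 37 ≤ 37, reach 3·8 + 5·11 = 79.
T has the best ratio (11/5) and is taken to its limit of 5; remaining capacity is filled optimally with the others.

79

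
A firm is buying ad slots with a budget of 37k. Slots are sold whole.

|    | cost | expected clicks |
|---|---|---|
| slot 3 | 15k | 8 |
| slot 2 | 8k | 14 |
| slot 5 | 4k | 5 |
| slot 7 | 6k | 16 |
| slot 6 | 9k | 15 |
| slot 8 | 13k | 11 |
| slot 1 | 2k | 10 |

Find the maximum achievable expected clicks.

Allowing fractional choices, the relaxed optimum would be about 66.8, but ad slots are indivisible.
slot 2 + slot 5 + slot 7 + slot 6 + slot 1: cost 8 + 4 + 6 + 9 + 2 = 29 ≤ 37, expected clicks 14 + 5 + 16 + 15 + 10 = 60.
slot 5 + slot 7 + slot 6 + slot 8 + slot 1: cost 4 + 6 + 9 + 13 + 2 = 34 ≤ 37, expected clicks 5 + 16 + 15 + 11 + 10 = 57.
slot 2 + slot 5 + slot 7 + slot 8 + slot 1: cost 8 + 4 + 6 + 13 + 2 = 33 ≤ 37, expected clicks 14 + 5 + 16 + 11 + 10 = 56.
Best is slot 2, slot 5, slot 7, slot 6, and slot 1 with total expected clicks 60.

60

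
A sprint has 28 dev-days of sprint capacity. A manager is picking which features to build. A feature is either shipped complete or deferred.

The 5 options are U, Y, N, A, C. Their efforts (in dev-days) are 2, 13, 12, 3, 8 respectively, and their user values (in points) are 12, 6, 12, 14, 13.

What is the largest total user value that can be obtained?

51

Treat it as a binary knapsack problem.
Take U, N, A, and C: effort 2 + 12 + 3 + 8 = 25 ≤ 28, user value 12 + 12 + 14 + 13 = 51.
No other feasible combination does better.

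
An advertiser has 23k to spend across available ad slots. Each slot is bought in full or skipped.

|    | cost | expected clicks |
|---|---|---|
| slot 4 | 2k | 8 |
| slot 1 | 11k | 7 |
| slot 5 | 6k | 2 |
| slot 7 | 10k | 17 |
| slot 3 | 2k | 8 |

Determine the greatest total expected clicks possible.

This is an integer program with binary decision variables.
Take slot 4, slot 5, slot 7, and slot 3: cost 2 + 6 + 10 + 2 = 20 ≤ 23, expected clicks 8 + 2 + 17 + 8 = 35.
No other feasible combination does better.

35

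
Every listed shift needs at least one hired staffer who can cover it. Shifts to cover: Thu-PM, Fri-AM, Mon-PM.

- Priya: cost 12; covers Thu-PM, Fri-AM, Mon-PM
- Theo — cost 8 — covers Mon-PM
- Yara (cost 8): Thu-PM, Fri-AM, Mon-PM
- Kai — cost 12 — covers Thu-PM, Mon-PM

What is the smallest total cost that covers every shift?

This is an integer covering problem.
Yara alone covers Thu-PM, Fri-AM, Mon-PM — every shift.
Total cost: 8.

8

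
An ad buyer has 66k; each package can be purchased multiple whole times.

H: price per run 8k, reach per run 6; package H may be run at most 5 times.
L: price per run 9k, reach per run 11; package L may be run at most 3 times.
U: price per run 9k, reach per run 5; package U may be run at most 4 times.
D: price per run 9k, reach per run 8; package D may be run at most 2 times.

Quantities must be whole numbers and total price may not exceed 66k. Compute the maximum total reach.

2×H, 3×L, and 2×D: price 61 ≤ 66, reach 2·6 + 3·11 + 2·8 = 61.
1×H, 3×L, 1×U, and 2×D: price 62 ≤ 66, reach 1·6 + 3·11 + 1·5 + 2·8 = 60.
Best is 61.

61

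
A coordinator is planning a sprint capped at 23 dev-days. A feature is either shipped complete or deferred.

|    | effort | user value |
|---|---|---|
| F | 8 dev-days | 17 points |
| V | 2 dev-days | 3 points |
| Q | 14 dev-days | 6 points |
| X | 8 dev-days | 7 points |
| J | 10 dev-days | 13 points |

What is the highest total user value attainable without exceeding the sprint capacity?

33

This is a 0-1 knapsack instance.
Allowing fractional choices, the relaxed optimum would be about 35.6, but features are indivisible.
F + J: effort 8 + 10 = 18 ≤ 23, user value 17 + 13 = 30.
F + V + X: effort 8 + 2 + 8 = 18 ≤ 23, user value 17 + 3 + 7 = 27.
F + V + J: effort 8 + 2 + 10 = 20 ≤ 23, user value 17 + 3 + 13 = 33.
Best is F, V, and J with total user value 33.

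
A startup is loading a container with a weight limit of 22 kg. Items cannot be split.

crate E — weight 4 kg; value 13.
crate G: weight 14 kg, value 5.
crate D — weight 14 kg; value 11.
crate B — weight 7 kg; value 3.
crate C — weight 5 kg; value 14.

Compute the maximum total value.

Take crate E, crate B, and crate C: weight 4 + 7 + 5 = 16 ≤ 22, value 13 + 3 + 14 = 30.
No other feasible combination does better.

30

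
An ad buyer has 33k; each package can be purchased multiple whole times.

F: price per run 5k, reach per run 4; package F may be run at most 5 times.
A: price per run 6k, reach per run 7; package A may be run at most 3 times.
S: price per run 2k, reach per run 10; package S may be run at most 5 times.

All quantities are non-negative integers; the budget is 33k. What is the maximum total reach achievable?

Take 1×F, 3×A, and 5×S: price 33 ≤ 33, reach 1·4 + 3·7 + 5·10 = 75.
S has the best ratio (10/2) and is taken to its limit of 5; remaining capacity is filled optimally with the others.

75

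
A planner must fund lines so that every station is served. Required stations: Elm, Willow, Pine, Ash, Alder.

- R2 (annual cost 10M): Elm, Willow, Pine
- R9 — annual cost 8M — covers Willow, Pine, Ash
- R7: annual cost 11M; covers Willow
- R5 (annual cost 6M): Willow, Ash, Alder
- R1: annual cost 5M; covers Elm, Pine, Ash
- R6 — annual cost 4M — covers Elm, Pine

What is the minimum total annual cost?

This is a weighted set-cover instance.
The greedy cost-per-new-station heuristic would pick R1 and R5 for 11, but a cheaper cover exists.
Choose R5 and R6: together they cover Elm, Willow, Pine, Ash, Alder — every station.
Total annual cost: 6 + 4 = 10.
No cover costs less than 10.

10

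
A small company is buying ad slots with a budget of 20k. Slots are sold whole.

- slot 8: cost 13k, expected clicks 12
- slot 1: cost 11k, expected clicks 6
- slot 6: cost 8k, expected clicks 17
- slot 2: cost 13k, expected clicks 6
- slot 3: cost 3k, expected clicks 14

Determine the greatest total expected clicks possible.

31

Allowing fractional choices, the relaxed optimum would be about 39.3, but ad slots are indivisible.
slot 8 + slot 3: cost 13 + 3 = 16 ≤ 20, expected clicks 12 + 14 = 26.
slot 1 + slot 6: cost 11 + 8 = 19 ≤ 20, expected clicks 6 + 17 = 23.
slot 6 + slot 3: cost 8 + 3 = 11 ≤ 20, expected clicks 17 + 14 = 31.
Best is slot 6 and slot 3 with total expected clicks 31.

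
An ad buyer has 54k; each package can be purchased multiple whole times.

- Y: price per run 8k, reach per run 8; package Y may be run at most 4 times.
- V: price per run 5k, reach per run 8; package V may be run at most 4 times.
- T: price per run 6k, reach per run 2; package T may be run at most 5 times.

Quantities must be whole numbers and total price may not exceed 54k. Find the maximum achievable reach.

V has the best ratio (8/5); taking only V gives at most 4×8 = 32 (stopped by the supply cap of 4).
Mixing does better — 4×Y and 4×V: price 52 ≤ 54, reach 4·8 + 4·8 = 64.

64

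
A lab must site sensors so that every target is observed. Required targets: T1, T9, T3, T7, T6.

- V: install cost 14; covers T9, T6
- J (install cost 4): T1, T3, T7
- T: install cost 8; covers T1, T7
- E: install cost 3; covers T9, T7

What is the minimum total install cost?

The greedy cost-per-new-target heuristic would pick J, E, and V for 21, but a cheaper cover exists.
Choose V and J: together they cover T1, T9, T3, T7, T6 — every target.
Total install cost: 14 + 4 = 18.
No cover costs less than 18.

18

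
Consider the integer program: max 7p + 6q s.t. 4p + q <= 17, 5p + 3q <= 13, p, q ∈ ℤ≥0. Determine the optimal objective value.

Relaxing integrality, the LP optimum is 26.00 at (p,q) = (0, 4.33), which is not an integer point.
(p,q)=(0,4): 4·0+1·4=4≤17, 5·0+3·4=12≤13, objective 24.
(p,q)=(0,3): 4·0+1·3=3≤17, 5·0+3·3=9≤13, objective 18.
Maximum is 24 at (p,q)=(0,4).

24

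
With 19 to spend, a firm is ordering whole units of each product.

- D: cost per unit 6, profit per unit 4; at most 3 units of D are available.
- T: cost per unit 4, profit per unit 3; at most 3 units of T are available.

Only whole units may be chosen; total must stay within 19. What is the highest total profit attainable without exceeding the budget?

T has the best ratio (3/4); taking only T gives at most 3×3 = 9 (stopped by the supply cap of 3).
Mixing does better — 1×D and 3×T: cost 18 ≤ 19, profit 1·4 + 3·3 = 13.

13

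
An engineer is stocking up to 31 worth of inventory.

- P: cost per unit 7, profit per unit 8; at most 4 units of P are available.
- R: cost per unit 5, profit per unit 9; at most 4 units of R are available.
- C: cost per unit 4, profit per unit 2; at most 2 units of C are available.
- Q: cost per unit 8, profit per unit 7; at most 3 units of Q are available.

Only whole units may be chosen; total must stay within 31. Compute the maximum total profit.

46

Take 1×P, 4×R, and 1×C: cost 31 ≤ 31, profit 1·8 + 4·9 + 1·2 = 46.
R has the best ratio (9/5) and is taken to its limit of 4; remaining capacity is filled optimally with the others.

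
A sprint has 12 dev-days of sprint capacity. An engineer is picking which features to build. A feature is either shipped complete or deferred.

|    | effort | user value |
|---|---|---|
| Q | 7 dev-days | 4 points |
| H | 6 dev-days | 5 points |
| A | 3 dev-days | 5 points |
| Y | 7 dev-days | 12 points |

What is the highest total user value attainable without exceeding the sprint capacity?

Allowing fractional choices, the relaxed optimum would be about 18.7, but features are indivisible.
A + Y: effort 3 + 7 = 10 ≤ 12, user value 5 + 12 = 17.
Y: effort 7 ≤ 12, user value 12.
H + A: effort 6 + 3 = 9 ≤ 12, user value 5 + 5 = 10.
Best is A and Y with total user value 17.

17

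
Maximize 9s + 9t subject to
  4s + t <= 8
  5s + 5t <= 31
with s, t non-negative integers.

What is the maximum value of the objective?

54

Relaxing integrality, the LP optimum is 55.80 at (s,t) = (0, 6.2), which is not an integer point.
(s,t)=(0,6): 4·0+1·6=6≤8, 5·0+5·6=30≤31, objective 54.
(s,t)=(0,5): 4·0+1·5=5≤8, 5·0+5·5=25≤31, objective 45.
The best lattice point is (0,6), giving 54.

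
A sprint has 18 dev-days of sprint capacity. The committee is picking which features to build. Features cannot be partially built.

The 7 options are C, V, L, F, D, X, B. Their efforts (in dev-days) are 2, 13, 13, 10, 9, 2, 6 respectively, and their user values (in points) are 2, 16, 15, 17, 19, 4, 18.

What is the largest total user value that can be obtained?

This is an integer program with binary decision variables.
Allowing fractional choices, the relaxed optimum would be about 42.7, but features are indivisible.
F + X + B: effort 10 + 2 + 6 = 18 ≤ 18, user value 17 + 4 + 18 = 39.
C + D + B: effort 2 + 9 + 6 = 17 ≤ 18, user value 2 + 19 + 18 = 39.
D + X + B: effort 9 + 2 + 6 = 17 ≤ 18, user value 19 + 4 + 18 = 41.
Best is D, X, and B with total user value 41.

41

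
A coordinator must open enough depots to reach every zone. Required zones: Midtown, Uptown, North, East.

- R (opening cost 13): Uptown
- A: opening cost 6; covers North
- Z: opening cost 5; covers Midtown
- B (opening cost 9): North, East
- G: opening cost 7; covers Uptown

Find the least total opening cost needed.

Choose Z, B, and G: together they cover Midtown, Uptown, North, East — every zone.
Total opening cost: 5 + 9 + 7 = 21.
No cover costs less than 21.

21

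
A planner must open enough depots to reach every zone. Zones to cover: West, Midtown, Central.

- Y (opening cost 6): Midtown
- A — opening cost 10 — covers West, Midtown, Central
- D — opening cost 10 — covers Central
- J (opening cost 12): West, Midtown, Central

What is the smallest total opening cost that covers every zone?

A alone covers West, Midtown, Central — every zone.
Total opening cost: 10.
No cover costs less than 10.

10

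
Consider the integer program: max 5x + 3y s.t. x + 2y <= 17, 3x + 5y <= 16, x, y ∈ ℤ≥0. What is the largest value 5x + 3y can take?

25

Relaxing integrality, the LP optimum is 26.67 at (x,y) = (5.33, 0), which is not an integer point.
(x,y)=(5,0): 1·5+2·0=5≤17, 3·5+5·0=15≤16, objective 25.
(x,y)=(4,0): 1·4+2·0=4≤17, 3·4+5·0=12≤16, objective 20.
No feasible integer point exceeds 25.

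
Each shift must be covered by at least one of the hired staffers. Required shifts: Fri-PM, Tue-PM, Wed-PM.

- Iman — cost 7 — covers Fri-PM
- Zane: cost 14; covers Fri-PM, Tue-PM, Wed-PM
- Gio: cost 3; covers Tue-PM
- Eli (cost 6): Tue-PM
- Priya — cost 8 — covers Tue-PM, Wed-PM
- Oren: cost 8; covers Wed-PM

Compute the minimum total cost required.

14

Zane alone covers Fri-PM, Tue-PM, Wed-PM — every shift.
Total cost: 14.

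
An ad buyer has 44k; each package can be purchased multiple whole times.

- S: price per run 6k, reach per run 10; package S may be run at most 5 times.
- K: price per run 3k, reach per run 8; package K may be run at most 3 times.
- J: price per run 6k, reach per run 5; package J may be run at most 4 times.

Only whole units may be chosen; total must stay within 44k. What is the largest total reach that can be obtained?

74

Take 5×S and 3×K: price 39 ≤ 44, reach 5·10 + 3·8 = 74.
K has the best ratio (8/3) and is taken to its limit of 3; remaining capacity is filled optimally with the others.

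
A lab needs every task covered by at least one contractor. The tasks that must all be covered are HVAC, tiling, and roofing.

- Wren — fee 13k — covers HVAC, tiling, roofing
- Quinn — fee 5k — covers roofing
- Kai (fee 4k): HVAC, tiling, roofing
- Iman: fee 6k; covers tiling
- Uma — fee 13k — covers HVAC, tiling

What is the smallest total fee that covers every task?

Kai alone covers HVAC, tiling, roofing — every task.
Total fee: 4.
No cover costs less than 4.

4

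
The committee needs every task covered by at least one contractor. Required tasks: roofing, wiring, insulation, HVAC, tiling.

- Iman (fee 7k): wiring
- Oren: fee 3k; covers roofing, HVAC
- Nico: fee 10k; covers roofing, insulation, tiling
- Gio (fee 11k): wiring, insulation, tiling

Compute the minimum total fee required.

14

This is a weighted set-cover instance.
Choose Oren and Gio: together they cover roofing, wiring, insulation, HVAC, tiling — every task.
Total fee: 3 + 11 = 14.
No cover costs less than 14.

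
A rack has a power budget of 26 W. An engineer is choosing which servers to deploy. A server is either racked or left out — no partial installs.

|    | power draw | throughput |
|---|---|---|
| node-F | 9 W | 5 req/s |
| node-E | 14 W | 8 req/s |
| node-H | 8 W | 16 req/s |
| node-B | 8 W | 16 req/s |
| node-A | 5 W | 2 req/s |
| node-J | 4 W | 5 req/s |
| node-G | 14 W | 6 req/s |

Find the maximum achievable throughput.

node-F + node-H + node-B: power draw 9 + 8 + 8 = 25 ≤ 26, throughput 5 + 16 + 16 = 37.
node-H + node-B + node-J: power draw 8 + 8 + 4 = 20 ≤ 26, throughput 16 + 16 + 5 = 37.
node-H + node-B + node-A + node-J: power draw 8 + 8 + 5 + 4 = 25 ≤ 26, throughput 16 + 16 + 2 + 5 = 39.
Best is node-H, node-B, node-A, and node-J with total throughput 39.

39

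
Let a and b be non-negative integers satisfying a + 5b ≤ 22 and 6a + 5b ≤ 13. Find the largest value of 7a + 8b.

16

(a,b)=(0,2) is feasible, giving 16.
(a,b)=(1,1) is feasible, giving 15.
(a,b)=(0,1) is feasible, giving 8.
Maximum is 16 at (a,b)=(0,2).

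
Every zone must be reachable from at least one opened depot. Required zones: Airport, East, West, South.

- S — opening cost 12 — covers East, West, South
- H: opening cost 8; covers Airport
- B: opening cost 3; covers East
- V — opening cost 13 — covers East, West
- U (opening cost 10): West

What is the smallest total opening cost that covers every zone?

This is a weighted set-cover instance.
Choose S and H: together they cover Airport, East, West, South — every zone.
Total opening cost: 12 + 8 = 20.

20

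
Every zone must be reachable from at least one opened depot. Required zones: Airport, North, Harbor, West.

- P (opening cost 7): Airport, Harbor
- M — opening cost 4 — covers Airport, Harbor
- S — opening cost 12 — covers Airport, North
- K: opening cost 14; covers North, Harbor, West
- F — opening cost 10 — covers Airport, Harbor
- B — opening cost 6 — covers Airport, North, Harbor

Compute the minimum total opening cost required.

The greedy cost-per-new-zone heuristic would pick M, B, and K for 24, but a cheaper cover exists.
Choose M and K: together they cover Airport, North, Harbor, West — every zone.
Total opening cost: 4 + 14 = 18.
No cover costs less than 18.

18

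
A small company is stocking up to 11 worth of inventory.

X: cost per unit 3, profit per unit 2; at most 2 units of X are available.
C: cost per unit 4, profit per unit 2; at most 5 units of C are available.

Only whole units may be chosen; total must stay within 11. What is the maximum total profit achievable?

6

2×X and 1×C: cost 10 ≤ 11, profit 2·2 + 1·2 = 6.
1×X and 2×C: cost 11 ≤ 11, profit 1·2 + 2·2 = 6.
Best is 6.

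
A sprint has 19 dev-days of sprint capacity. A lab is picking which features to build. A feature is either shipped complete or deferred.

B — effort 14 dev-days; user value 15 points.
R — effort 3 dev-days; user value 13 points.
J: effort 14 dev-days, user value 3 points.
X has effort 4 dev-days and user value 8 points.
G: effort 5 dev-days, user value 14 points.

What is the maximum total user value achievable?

This is an integer program with binary decision variables.
Allowing fractional choices, the relaxed optimum would be about 42.5, but features are indivisible.
B + R: effort 14 + 3 = 17 ≤ 19, user value 15 + 13 = 28.
B + G: effort 14 + 5 = 19 ≤ 19, user value 15 + 14 = 29.
R + X + G: effort 3 + 4 + 5 = 12 ≤ 19, user value 13 + 8 + 14 = 35.
Best is R, X, and G with total user value 35.

35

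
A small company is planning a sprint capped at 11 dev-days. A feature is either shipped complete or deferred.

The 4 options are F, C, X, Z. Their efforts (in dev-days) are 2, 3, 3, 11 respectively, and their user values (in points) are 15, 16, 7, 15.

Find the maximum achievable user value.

F + C + X: effort 2 + 3 + 3 = 8 ≤ 11, user value 15 + 16 + 7 = 38.
C + X: effort 3 + 3 = 6 ≤ 11, user value 16 + 7 = 23.
F + C: effort 2 + 3 = 5 ≤ 11, user value 15 + 16 = 31.
Best is F, C, and X with total user value 38.

38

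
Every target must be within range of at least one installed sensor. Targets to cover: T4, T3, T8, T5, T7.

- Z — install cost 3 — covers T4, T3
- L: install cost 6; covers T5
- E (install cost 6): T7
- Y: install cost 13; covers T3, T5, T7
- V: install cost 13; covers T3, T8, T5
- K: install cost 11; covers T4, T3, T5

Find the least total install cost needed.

22

This is an integer covering problem.
The greedy cost-per-new-target heuristic would pick Z, L, E, and V for 28, but a cheaper cover exists.
Choose Z, E, and V: together they cover T4, T3, T8, T5, T7 — every target.
Total install cost: 3 + 6 + 13 = 22.
No cover costs less than 22.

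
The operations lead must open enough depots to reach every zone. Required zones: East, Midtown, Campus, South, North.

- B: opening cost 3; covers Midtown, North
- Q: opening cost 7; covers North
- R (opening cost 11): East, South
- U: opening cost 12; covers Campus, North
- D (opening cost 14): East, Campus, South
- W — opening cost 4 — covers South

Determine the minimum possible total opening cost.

17

The greedy cost-per-new-zone heuristic would pick B, W, and D for 21, but a cheaper cover exists.
Choose B and D: together they cover East, Midtown, Campus, South, North — every zone.
Total opening cost: 3 + 14 = 17.
No cover costs less than 17.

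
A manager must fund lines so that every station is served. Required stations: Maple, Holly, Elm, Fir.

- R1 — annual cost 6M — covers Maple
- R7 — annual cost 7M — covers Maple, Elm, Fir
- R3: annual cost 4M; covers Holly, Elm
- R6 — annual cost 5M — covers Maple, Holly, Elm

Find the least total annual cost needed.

11

Choose R7 and R3: together they cover Maple, Holly, Elm, Fir — every station.
Total annual cost: 7 + 4 = 11.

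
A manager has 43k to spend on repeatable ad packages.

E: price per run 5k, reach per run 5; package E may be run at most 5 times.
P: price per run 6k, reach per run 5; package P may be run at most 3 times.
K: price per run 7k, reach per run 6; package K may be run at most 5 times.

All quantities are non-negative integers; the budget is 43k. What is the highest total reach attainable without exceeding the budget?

E has the best ratio (5/5); taking only E gives at most 5×5 = 25 (stopped by the supply cap of 5).
Mixing does better — 5×E and 3×P: price 43 ≤ 43, reach 5·5 + 3·5 = 40.

40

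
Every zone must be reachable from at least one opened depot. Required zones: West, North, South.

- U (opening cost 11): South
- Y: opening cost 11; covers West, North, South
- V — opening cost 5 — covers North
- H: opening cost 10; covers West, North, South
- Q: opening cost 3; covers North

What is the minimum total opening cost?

10

The greedy cost-per-new-zone heuristic would pick Q and H for 13, but a cheaper cover exists.
H alone covers West, North, South — every zone.
Total opening cost: 10.
No cover costs less than 10.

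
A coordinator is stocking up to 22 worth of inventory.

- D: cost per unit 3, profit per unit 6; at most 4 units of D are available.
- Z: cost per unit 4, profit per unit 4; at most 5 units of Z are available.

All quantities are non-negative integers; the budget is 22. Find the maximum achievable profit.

This is a bounded integer knapsack.
D has the best ratio (6/3); taking only D gives at most 4×6 = 24 (stopped by the supply cap of 4).
Mixing does better — 4×D and 2×Z: cost 20 ≤ 22, profit 4·6 + 2·4 = 32.

32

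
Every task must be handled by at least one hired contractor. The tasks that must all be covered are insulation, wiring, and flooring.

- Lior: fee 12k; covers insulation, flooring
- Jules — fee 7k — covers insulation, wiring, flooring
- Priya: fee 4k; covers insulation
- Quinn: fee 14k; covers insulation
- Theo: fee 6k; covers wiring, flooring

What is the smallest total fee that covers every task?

7

Jules alone covers insulation, wiring, flooring — every task.
Total fee: 7.
No cover costs less than 7.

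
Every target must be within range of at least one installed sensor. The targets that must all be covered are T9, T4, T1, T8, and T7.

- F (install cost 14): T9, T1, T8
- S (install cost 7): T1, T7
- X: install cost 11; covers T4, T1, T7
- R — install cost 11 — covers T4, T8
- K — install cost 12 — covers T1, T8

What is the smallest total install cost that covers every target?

25

The greedy cost-per-new-target heuristic would pick S, R, and F for 32, but a cheaper cover exists.
Choose F and X: together they cover T9, T4, T1, T8, T7 — every target.
Total install cost: 14 + 11 = 25.
No cover costs less than 25.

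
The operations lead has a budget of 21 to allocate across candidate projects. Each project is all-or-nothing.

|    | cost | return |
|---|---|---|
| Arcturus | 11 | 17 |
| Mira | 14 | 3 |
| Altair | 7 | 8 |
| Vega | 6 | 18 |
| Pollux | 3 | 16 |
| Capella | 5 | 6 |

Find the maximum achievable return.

51

Allowing fractional choices, the relaxed optimum would be about 52.2, but projects are indivisible.
Arcturus + Vega + Pollux: cost 11 + 6 + 3 = 20 ≤ 21, return 17 + 18 + 16 = 51.
Altair + Vega + Pollux + Capella: cost 7 + 6 + 3 + 5 = 21 ≤ 21, return 8 + 18 + 16 + 6 = 48.
Best is Arcturus, Vega, and Pollux with total return 51.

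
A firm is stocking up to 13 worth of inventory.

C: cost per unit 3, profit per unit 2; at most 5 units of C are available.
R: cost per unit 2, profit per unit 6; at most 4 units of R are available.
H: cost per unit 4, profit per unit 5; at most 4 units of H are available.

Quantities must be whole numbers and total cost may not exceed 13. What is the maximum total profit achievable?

29

R has the best ratio (6/2); taking only R gives at most 4×6 = 24 (stopped by the supply cap of 4).
Mixing does better — 4×R and 1×H: cost 12 ≤ 13, profit 4·6 + 1·5 = 29.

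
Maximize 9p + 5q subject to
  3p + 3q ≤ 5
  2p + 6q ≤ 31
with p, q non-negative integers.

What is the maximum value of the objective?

(p,q)=(1,0) is feasible, giving 9.
(p,q)=(0,1) is feasible, giving 5.
Maximum is 9 at (p,q)=(1,0).

9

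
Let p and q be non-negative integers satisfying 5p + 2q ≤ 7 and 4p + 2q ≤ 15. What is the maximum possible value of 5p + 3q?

9

The continuous relaxation peaks at (0, 3.5) with value 10.50; rounding to a feasible lattice point costs some objective.
(p,q)=(0,3): 5·0+2·3=6≤7, 4·0+2·3=6≤15, objective 9.
(p,q)=(0,2): 5·0+2·2=4≤7, 4·0+2·2=4≤15, objective 6.
Maximum is 9 at (p,q)=(0,3).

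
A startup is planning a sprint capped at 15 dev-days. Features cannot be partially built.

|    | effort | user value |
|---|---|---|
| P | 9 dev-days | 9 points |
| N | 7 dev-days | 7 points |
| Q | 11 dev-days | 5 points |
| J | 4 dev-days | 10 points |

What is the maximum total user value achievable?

P + J: effort 9 + 4 = 13 ≤ 15, user value 9 + 10 = 19.
N + J: effort 7 + 4 = 11 ≤ 15, user value 7 + 10 = 17.
Q + J: effort 11 + 4 = 15 ≤ 15, user value 5 + 10 = 15.
Best is P and J with total user value 19.

19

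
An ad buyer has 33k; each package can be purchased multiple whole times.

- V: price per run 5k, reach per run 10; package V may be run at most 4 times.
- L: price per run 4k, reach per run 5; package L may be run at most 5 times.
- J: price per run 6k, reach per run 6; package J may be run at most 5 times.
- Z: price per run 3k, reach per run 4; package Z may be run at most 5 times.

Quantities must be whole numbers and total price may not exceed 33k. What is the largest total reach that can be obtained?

57

V has the best ratio (10/5); taking only V gives at most 4×10 = 40 (stopped by the supply cap of 4).
Mixing does better — 4×V, 1×L, and 3×Z: price 33 ≤ 33, reach 4·10 + 1·5 + 3·4 = 57.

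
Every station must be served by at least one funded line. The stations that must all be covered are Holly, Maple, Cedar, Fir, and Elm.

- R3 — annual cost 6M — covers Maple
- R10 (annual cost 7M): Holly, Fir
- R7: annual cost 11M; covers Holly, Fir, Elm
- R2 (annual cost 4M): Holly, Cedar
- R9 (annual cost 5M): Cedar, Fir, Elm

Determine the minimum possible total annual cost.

Choose R3, R2, and R9: together they cover Holly, Maple, Cedar, Fir, Elm — every station.
Total annual cost: 6 + 4 + 5 = 15.

15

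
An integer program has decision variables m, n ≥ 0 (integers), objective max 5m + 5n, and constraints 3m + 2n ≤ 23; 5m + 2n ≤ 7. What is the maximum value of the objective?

Relaxing integrality, the LP optimum is 17.50 at (m,n) = (0, 3.5), which is not an integer point.
(m,n)=(0,3): 3·0+2·3=6≤23, 5·0+2·3=6≤7, objective 15.
(m,n)=(0,2): 3·0+2·2=4≤23, 5·0+2·2=4≤7, objective 10.
Maximum is 15 at (m,n)=(0,3).

15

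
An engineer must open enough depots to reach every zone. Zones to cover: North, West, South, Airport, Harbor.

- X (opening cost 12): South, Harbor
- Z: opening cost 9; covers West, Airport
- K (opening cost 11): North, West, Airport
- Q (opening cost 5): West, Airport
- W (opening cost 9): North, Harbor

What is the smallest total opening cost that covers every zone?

23

The greedy cost-per-new-zone heuristic would pick Q, W, and X for 26, but a cheaper cover exists.
Choose X and K: together they cover North, West, South, Airport, Harbor — every zone.
Total opening cost: 12 + 11 = 23.
No cover costs less than 23.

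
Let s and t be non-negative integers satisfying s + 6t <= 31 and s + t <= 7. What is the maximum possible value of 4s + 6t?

36

The continuous relaxation peaks at (2.2, 4.8) with value 37.60; rounding to a feasible lattice point costs some objective.
(s,t)=(3,4): 1·3+6·4=27≤31, 1·3+1·4=7≤7, objective 36.
(s,t)=(4,3): 1·4+6·3=22≤31, 1·4+1·3=7≤7, objective 34.
(s,t)=(1,5): 1·1+6·5=31≤31, 1·1+1·5=6≤7, objective 34.
The best lattice point is (3,4), giving 36.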